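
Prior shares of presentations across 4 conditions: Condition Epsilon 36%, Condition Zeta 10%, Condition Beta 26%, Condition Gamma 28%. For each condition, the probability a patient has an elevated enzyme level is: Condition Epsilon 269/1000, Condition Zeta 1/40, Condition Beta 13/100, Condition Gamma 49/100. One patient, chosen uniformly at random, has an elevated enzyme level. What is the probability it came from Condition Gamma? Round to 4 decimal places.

0.5075

Unnormalized posteriors (prior × likelihood):
  Condition Epsilon: 0.36 × 0.269 = 0.09684
  Condition Zeta: 0.1 × 0.025 = 0.0025
  Condition Beta: 0.26 × 0.13 = 0.0338
  Condition Gamma: 0.28 × 0.49 = 0.1372
Normalizing constant = 0.27034.
P(Condition Gamma | evidence) = 0.1372 / 0.27034 ≈ 0.5075.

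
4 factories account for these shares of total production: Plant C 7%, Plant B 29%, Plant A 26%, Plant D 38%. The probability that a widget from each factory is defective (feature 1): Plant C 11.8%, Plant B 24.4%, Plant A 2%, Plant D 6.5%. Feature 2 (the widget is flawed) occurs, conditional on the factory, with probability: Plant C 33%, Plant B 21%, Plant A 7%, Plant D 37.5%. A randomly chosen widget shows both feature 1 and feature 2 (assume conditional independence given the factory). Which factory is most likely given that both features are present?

Plant B

Compute prior × likelihood for every hypothesis:
  Plant C: 0.07 × 0.118 × 0.33 = 0.0027258
  Plant B: 0.29 × 0.244 × 0.21 = 0.0148596
  Plant A: 0.26 × 0.02 × 0.07 = 0.000364
  Plant D: 0.38 × 0.065 × 0.375 = 0.0092625
Total = 0.0272119.
Largest term belongs to Plant B, so Plant B is most probable.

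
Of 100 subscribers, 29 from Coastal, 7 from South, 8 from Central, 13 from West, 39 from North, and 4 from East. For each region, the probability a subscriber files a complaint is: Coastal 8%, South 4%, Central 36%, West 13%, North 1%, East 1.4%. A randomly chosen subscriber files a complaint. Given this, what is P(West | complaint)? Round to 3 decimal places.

0.222

Compute prior × likelihood for every hypothesis:
  Coastal: 0.29 × 0.08 = 0.0232
  South: 0.07 × 0.04 = 0.0028
  Central: 0.08 × 0.36 = 0.0288
  West: 0.13 × 0.13 = 0.0169
  North: 0.39 × 0.01 = 0.0039
  East: 0.04 × 0.014 = 0.00056
Normalizing constant = 0.07616.
P(West | evidence) = 0.0169 / 0.07616 ≈ 0.222.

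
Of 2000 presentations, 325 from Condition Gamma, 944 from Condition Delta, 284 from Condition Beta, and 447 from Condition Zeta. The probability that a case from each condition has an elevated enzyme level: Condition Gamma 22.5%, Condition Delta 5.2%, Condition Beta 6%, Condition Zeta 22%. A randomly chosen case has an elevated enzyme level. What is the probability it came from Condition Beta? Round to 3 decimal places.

0.072

Unnormalized posteriors (prior × likelihood):
  Condition Gamma: 0.1625 × 0.225 = 0.0365625
  Condition Delta: 0.472 × 0.052 = 0.024544
  Condition Beta: 0.142 × 0.06 = 0.00852
  Condition Zeta: 0.2235 × 0.22 = 0.04917
Normalizing constant = 0.1187965.
P(Condition Beta | evidence) = 0.00852 / 0.1187965 ≈ 0.072.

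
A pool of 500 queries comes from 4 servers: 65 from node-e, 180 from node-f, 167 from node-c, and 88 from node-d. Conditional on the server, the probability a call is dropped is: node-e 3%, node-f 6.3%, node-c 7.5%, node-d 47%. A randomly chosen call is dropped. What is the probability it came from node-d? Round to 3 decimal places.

0.616

Compute prior × likelihood for every hypothesis:
  node-e: 0.13 × 0.03 = 0.0039
  node-f: 0.36 × 0.063 = 0.02268
  node-c: 0.334 × 0.075 = 0.02505
  node-d: 0.176 × 0.47 = 0.08272
Total = 0.13435.
P(node-d | evidence) = 0.08272 / 0.13435 ≈ 0.616.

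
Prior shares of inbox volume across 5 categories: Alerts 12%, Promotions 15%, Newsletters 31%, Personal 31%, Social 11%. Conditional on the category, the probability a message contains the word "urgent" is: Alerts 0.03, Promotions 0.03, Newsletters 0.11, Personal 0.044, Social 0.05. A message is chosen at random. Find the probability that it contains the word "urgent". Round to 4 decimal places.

Unnormalized posteriors (prior × likelihood):
  Alerts: 0.12 × 0.03 = 0.0036
  Promotions: 0.15 × 0.03 = 0.0045
  Newsletters: 0.31 × 0.11 = 0.0341
  Personal: 0.31 × 0.044 = 0.01364
  Social: 0.11 × 0.05 = 0.0055
P(urgent-flag) = 0.0036 + 0.0045 + 0.0341 + 0.01364 + 0.0055 = 0.06134 → 0.0613.

0.0613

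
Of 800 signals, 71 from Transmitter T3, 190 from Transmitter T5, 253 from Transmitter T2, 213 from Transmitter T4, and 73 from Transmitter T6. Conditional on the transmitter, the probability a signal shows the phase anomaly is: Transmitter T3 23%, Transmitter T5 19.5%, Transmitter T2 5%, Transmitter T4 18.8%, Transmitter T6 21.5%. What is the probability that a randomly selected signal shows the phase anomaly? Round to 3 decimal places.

Compute prior × likelihood for every hypothesis:
  Transmitter T3: 0.08875 × 0.23 = 0.0204125
  Transmitter T5: 0.2375 × 0.195 = 0.0463125
  Transmitter T2: 0.31625 × 0.05 = 0.0158125
  Transmitter T4: 0.26625 × 0.188 = 0.050055
  Transmitter T6: 0.09125 × 0.215 = 0.01961875
P(anomaly) = 0.0204125 + 0.0463125 + 0.0158125 + 0.050055 + 0.01961875 = 0.15221125 → 0.152.

0.152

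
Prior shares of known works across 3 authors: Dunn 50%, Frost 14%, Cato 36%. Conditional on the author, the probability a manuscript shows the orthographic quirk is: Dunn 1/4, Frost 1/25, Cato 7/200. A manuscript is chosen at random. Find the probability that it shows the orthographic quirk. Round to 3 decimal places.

Compute prior × likelihood for every hypothesis:
  Dunn: 0.5 × 0.25 = 0.125
  Frost: 0.14 × 0.04 = 0.0056
  Cato: 0.36 × 0.035 = 0.0126
P(quirk) = 0.125 + 0.0056 + 0.0126 = 0.1432 → 0.143.

0.143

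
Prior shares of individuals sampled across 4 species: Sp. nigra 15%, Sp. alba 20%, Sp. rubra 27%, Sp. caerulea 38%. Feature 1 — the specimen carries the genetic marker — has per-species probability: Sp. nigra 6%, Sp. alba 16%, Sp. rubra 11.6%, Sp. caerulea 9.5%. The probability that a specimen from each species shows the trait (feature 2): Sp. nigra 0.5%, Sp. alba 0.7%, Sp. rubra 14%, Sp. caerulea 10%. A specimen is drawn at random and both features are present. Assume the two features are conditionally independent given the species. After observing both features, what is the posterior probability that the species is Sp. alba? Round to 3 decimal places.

0.027

Unnormalized posteriors (prior × likelihood):
  Sp. nigra: 0.15 × 0.06 × 0.005 = 0.000045
  Sp. alba: 0.2 × 0.16 × 0.007 = 0.000224
  Sp. rubra: 0.27 × 0.116 × 0.14 = 0.0043848
  Sp. caerulea: 0.38 × 0.095 × 0.1 = 0.00361
Total = 0.0082638.
P(Sp. alba | evidence) = 0.000224 / 0.0082638 ≈ 0.027.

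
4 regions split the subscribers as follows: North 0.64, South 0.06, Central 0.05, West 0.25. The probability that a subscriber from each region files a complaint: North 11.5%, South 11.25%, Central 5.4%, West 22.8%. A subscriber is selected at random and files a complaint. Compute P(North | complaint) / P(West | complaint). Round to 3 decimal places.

1.291

Prior × likelihood for each hypothesis:
  North: 0.64 × 0.115 = 0.0736
  South: 0.06 × 0.1125 = 0.00675
  Central: 0.05 × 0.054 = 0.0027
  West: 0.25 × 0.228 = 0.057
Sum = 0.14005.
The ratio is 0.0736 / 0.057 (the normalizer cancels) = 1.291.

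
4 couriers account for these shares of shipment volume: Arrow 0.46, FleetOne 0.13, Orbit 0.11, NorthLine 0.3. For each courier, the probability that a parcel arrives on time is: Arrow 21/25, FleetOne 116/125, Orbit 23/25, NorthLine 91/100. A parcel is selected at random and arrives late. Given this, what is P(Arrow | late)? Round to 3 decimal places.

Taking complements, P(late | each) = Arrow 0.16, FleetOne 0.072, Orbit 0.08, NorthLine 0.09.
Compute prior × likelihood for every hypothesis:
  Arrow: 0.46 × 0.16 = 0.0736
  FleetOne: 0.13 × 0.072 = 0.00936
  Orbit: 0.11 × 0.08 = 0.0088
  NorthLine: 0.3 × 0.09 = 0.027
Total = 0.11876.
P(Arrow | evidence) = 0.0736 / 0.11876 ≈ 0.620.

0.620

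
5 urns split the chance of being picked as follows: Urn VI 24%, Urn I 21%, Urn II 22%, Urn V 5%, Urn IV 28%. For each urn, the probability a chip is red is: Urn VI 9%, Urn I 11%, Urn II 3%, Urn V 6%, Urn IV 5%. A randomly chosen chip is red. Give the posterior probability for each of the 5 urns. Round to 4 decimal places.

Urn VI 0.3163, Urn I 0.3382, Urn II 0.0966, Urn V 0.0439, Urn IV 0.2050

Prior × likelihood for each hypothesis:
  Urn VI: 0.24 × 0.09 = 0.0216
  Urn I: 0.21 × 0.11 = 0.0231
  Urn II: 0.22 × 0.03 = 0.0066
  Urn V: 0.05 × 0.06 = 0.003
  Urn IV: 0.28 × 0.05 = 0.014
Sum = 0.0683.
P(Urn VI | red) = 0.0216/0.0683 ≈ 0.3163
P(Urn I | red) = 0.0231/0.0683 ≈ 0.3382
P(Urn II | red) = 0.0066/0.0683 ≈ 0.0966
P(Urn V | red) = 0.003/0.0683 ≈ 0.0439
P(Urn IV | red) = 0.014/0.0683 ≈ 0.2050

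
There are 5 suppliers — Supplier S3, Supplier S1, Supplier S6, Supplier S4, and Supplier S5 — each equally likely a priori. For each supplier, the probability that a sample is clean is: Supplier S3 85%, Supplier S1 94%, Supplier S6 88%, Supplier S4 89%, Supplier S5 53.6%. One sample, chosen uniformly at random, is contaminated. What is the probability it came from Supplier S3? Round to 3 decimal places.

0.166

Taking complements, P(contaminated | each) = Supplier S3 0.15, Supplier S1 0.06, Supplier S6 0.12, Supplier S4 0.11, Supplier S5 0.464.
Since the prior is uniform, the posterior is proportional to the likelihood:
  Supplier S3: 0.15
  Supplier S1: 0.06
  Supplier S6: 0.12
  Supplier S4: 0.11
  Supplier S5: 0.464
Normalizing constant = 0.904.
P(Supplier S3 | evidence) = 0.15 / 0.904 ≈ 0.166.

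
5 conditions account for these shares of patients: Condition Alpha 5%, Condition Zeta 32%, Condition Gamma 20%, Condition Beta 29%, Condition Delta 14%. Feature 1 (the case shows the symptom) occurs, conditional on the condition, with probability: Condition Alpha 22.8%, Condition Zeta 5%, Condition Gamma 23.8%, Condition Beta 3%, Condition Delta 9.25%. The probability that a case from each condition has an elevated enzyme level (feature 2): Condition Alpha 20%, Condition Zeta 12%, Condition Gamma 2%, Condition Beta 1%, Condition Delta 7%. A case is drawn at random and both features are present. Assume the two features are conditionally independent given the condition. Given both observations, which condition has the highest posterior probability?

Prior × likelihood for each hypothesis:
  Condition Alpha: 0.05 × 0.228 × 0.2 = 0.00228
  Condition Zeta: 0.32 × 0.05 × 0.12 = 0.00192
  Condition Gamma: 0.2 × 0.238 × 0.02 = 0.000952
  Condition Beta: 0.29 × 0.03 × 0.01 = 0.000087
  Condition Delta: 0.14 × 0.0925 × 0.07 = 0.0009065
Sum = 0.0061455.
Largest term belongs to Condition Alpha, so Condition Alpha is most probable.

Condition Alpha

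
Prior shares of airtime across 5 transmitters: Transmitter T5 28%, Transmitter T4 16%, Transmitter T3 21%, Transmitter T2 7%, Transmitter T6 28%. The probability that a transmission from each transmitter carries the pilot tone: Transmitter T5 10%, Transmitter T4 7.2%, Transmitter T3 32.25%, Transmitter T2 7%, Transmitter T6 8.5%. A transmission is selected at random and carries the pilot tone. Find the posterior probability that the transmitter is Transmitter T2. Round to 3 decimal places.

0.036

Unnormalized posteriors (prior × likelihood):
  Transmitter T5: 0.28 × 0.1 = 0.028
  Transmitter T4: 0.16 × 0.072 = 0.01152
  Transmitter T3: 0.21 × 0.3225 = 0.067725
  Transmitter T2: 0.07 × 0.07 = 0.0049
  Transmitter T6: 0.28 × 0.085 = 0.0238
Sum = 0.135945.
P(Transmitter T2 | evidence) = 0.0049 / 0.135945 ≈ 0.036.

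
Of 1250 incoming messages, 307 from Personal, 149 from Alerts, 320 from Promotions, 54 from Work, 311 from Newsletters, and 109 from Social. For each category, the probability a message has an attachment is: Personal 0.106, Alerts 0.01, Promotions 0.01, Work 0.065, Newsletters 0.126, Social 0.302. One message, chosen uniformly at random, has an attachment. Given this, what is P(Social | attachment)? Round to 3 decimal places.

0.292

Unnormalized posteriors (prior × likelihood):
  Personal: 0.2456 × 0.106 = 0.0260336
  Alerts: 0.1192 × 0.01 = 0.001192
  Promotions: 0.256 × 0.01 = 0.00256
  Work: 0.0432 × 0.065 = 0.002808
  Newsletters: 0.2488 × 0.126 = 0.0313488
  Social: 0.0872 × 0.302 = 0.0263344
Sum = 0.0902768.
P(Social | evidence) = 0.0263344 / 0.0902768 ≈ 0.292.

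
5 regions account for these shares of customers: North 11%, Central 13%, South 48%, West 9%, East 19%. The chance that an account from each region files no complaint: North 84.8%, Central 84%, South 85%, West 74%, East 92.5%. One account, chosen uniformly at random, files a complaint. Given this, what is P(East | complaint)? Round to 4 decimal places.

Taking complements, P(complaint | each) = North 0.152, Central 0.16, South 0.15, West 0.26, East 0.075.
Prior × likelihood for each hypothesis:
  North: 0.11 × 0.152 = 0.01672
  Central: 0.13 × 0.16 = 0.0208
  South: 0.48 × 0.15 = 0.072
  West: 0.09 × 0.26 = 0.0234
  East: 0.19 × 0.075 = 0.01425
Sum = 0.14717.
P(East | evidence) = 0.01425 / 0.14717 ≈ 0.0968.

0.0968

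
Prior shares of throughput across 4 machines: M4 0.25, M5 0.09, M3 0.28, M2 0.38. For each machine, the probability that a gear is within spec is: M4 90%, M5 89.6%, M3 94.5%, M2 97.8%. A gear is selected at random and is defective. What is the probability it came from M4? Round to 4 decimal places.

Taking complements, P(defective | each) = M4 0.1, M5 0.104, M3 0.055, M2 0.022.
By Bayes' rule, posterior ∝ prior × likelihood:
  M4: 0.25 × 0.1 = 0.025
  M5: 0.09 × 0.104 = 0.00936
  M3: 0.28 × 0.055 = 0.0154
  M2: 0.38 × 0.022 = 0.00836
Normalizing constant = 0.05812.
P(M4 | evidence) = 0.025 / 0.05812 ≈ 0.4301.

0.4301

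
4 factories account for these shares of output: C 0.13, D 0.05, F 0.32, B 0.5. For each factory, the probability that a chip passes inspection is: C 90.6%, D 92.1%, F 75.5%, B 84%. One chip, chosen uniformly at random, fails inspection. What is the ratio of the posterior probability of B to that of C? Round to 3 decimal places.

Taking complements, P(nonconforming | each) = C 0.094, D 0.079, F 0.245, B 0.16.
By Bayes' rule, posterior ∝ prior × likelihood:
  C: 0.13 × 0.094 = 0.01222
  D: 0.05 × 0.079 = 0.00395
  F: 0.32 × 0.245 = 0.0784
  B: 0.5 × 0.16 = 0.08
Normalizing constant = 0.17457.
The ratio is 0.08 / 0.01222 (the normalizer cancels) = 6.547.

6.547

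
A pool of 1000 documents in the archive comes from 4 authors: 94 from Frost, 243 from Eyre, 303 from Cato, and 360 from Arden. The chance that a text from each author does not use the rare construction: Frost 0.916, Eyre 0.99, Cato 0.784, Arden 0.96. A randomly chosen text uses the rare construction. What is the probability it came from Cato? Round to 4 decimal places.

0.7258

Taking complements, P(rare-form | each) = Frost 0.084, Eyre 0.01, Cato 0.216, Arden 0.04.
Unnormalized posteriors (prior × likelihood):
  Frost: 0.094 × 0.084 = 0.007896
  Eyre: 0.243 × 0.01 = 0.00243
  Cato: 0.303 × 0.216 = 0.065448
  Arden: 0.36 × 0.04 = 0.0144
Total = 0.090174.
P(Cato | evidence) = 0.065448 / 0.090174 ≈ 0.7258.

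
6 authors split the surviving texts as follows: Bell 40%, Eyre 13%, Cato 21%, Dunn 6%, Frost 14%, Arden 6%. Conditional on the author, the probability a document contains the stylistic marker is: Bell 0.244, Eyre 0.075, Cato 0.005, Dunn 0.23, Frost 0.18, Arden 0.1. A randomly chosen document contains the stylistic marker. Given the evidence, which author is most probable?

Prior × likelihood for each hypothesis:
  Bell: 0.4 × 0.244 = 0.0976
  Eyre: 0.13 × 0.075 = 0.00975
  Cato: 0.21 × 0.005 = 0.00105
  Dunn: 0.06 × 0.23 = 0.0138
  Frost: 0.14 × 0.18 = 0.0252
  Arden: 0.06 × 0.1 = 0.006
Sum = 0.1534.
Largest term belongs to Bell, so Bell is most probable.

Bell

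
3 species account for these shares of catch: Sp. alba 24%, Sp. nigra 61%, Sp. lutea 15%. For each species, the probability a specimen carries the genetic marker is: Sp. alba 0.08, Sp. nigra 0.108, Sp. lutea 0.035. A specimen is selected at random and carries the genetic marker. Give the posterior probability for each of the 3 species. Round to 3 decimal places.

Sp. alba 0.213, Sp. nigra 0.729, Sp. lutea 0.058

By Bayes' rule, posterior ∝ prior × likelihood:
  Sp. alba: 0.24 × 0.08 = 0.0192
  Sp. nigra: 0.61 × 0.108 = 0.06588
  Sp. lutea: 0.15 × 0.035 = 0.00525
Normalizing constant = 0.09033.
P(Sp. alba | marker) = 0.0192/0.09033 ≈ 0.213
P(Sp. nigra | marker) = 0.06588/0.09033 ≈ 0.729
P(Sp. lutea | marker) = 0.00525/0.09033 ≈ 0.058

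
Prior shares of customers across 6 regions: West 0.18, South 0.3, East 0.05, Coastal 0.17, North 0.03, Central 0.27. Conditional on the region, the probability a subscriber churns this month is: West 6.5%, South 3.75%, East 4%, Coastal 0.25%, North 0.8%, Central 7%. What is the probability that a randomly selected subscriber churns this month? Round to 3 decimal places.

0.045

Compute prior × likelihood for every hypothesis:
  West: 0.18 × 0.065 = 0.0117
  South: 0.3 × 0.0375 = 0.01125
  East: 0.05 × 0.04 = 0.002
  Coastal: 0.17 × 0.0025 = 0.000425
  North: 0.03 × 0.008 = 0.00024
  Central: 0.27 × 0.07 = 0.0189
P(churn) = 0.0117 + 0.01125 + 0.002 + 0.000425 + 0.00024 + 0.0189 = 0.044515 → 0.045.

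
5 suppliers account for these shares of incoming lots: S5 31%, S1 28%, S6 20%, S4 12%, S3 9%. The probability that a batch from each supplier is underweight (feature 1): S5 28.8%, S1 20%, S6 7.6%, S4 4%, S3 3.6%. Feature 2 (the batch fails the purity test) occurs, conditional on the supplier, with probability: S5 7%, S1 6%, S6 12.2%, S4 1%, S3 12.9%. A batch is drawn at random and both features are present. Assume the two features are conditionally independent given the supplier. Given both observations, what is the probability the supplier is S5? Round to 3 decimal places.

By Bayes' rule, posterior ∝ prior × likelihood:
  S5: 0.31 × 0.288 × 0.07 = 0.0062496
  S1: 0.28 × 0.2 × 0.06 = 0.00336
  S6: 0.2 × 0.076 × 0.122 = 0.0018544
  S4: 0.12 × 0.04 × 0.01 = 0.000048
  S3: 0.09 × 0.036 × 0.129 = 0.00041796
Total = 0.01192996.
P(S5 | evidence) = 0.0062496 / 0.01192996 ≈ 0.524.

0.524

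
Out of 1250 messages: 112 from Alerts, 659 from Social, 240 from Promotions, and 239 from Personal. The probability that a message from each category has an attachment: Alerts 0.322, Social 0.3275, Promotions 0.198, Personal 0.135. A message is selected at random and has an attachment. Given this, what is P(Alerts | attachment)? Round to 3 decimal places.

0.109

Compute prior × likelihood for every hypothesis:
  Alerts: 0.0896 × 0.322 = 0.0288512
  Social: 0.5272 × 0.3275 = 0.172658
  Promotions: 0.192 × 0.198 = 0.038016
  Personal: 0.1912 × 0.135 = 0.025812
Total = 0.2653372.
P(Alerts | evidence) = 0.0288512 / 0.2653372 ≈ 0.109.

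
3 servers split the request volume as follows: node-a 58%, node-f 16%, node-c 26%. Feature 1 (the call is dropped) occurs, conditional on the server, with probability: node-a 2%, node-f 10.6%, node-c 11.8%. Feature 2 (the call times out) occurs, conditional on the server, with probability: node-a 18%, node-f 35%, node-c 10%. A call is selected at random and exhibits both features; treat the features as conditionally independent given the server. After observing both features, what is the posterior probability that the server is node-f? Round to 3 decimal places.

0.535

Unnormalized posteriors (prior × likelihood):
  node-a: 0.58 × 0.02 × 0.18 = 0.002088
  node-f: 0.16 × 0.106 × 0.35 = 0.005936
  node-c: 0.26 × 0.118 × 0.1 = 0.003068
Normalizing constant = 0.011092.
P(node-f | evidence) = 0.005936 / 0.011092 ≈ 0.535.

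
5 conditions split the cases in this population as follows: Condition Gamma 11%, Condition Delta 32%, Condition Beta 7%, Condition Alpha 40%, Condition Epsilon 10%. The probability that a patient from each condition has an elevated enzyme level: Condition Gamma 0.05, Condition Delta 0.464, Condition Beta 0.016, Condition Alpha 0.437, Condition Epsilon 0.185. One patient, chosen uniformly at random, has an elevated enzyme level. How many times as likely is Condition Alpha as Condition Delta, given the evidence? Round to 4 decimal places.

1.1773

Compute prior × likelihood for every hypothesis:
  Condition Gamma: 0.11 × 0.05 = 0.0055
  Condition Delta: 0.32 × 0.464 = 0.14848
  Condition Beta: 0.07 × 0.016 = 0.00112
  Condition Alpha: 0.4 × 0.437 = 0.1748
  Condition Epsilon: 0.1 × 0.185 = 0.0185
Total = 0.3484.
The ratio is 0.1748 / 0.14848 (the normalizer cancels) = 1.1773.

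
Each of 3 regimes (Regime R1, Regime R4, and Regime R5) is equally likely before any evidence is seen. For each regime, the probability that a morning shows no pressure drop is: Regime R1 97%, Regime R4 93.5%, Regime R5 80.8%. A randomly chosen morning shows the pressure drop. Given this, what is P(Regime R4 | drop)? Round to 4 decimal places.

0.2265

Taking complements, P(drop | each) = Regime R1 0.03, Regime R4 0.065, Regime R5 0.192.
Since the prior is uniform, the posterior is proportional to the likelihood:
  Regime R1: 0.03
  Regime R4: 0.065
  Regime R5: 0.192
Normalizing constant = 0.287.
P(Regime R4 | evidence) = 0.065 / 0.287 ≈ 0.2265.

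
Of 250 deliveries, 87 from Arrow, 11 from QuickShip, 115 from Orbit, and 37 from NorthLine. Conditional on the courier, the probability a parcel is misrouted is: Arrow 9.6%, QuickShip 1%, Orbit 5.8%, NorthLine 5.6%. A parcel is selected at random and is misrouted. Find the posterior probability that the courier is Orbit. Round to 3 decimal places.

0.388

Prior × likelihood for each hypothesis:
  Arrow: 0.348 × 0.096 = 0.033408
  QuickShip: 0.044 × 0.01 = 0.00044
  Orbit: 0.46 × 0.058 = 0.02668
  NorthLine: 0.148 × 0.056 = 0.008288
Sum = 0.068816.
P(Orbit | evidence) = 0.02668 / 0.068816 ≈ 0.388.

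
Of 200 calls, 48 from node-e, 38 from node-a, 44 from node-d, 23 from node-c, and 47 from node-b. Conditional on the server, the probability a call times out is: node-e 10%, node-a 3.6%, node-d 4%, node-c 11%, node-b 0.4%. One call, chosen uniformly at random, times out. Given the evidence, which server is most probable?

Prior × likelihood for each hypothesis:
  node-e: 0.24 × 0.1 = 0.024
  node-a: 0.19 × 0.036 = 0.00684
  node-d: 0.22 × 0.04 = 0.0088
  node-c: 0.115 × 0.11 = 0.01265
  node-b: 0.235 × 0.004 = 0.00094
Total = 0.05323.
Largest term belongs to node-e, so node-e is most probable.

node-e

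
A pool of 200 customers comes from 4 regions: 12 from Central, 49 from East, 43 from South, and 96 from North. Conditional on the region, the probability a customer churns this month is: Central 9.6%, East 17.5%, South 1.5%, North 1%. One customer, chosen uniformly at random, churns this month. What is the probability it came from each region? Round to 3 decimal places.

Central 0.102, East 0.757, South 0.057, North 0.085

By Bayes' rule, posterior ∝ prior × likelihood:
  Central: 0.06 × 0.096 = 0.00576
  East: 0.245 × 0.175 = 0.042875
  South: 0.215 × 0.015 = 0.003225
  North: 0.48 × 0.01 = 0.0048
Sum = 0.05666.
P(Central | churn) = 0.00576/0.05666 ≈ 0.102
P(East | churn) = 0.042875/0.05666 ≈ 0.757
P(South | churn) = 0.003225/0.05666 ≈ 0.057
P(North | churn) = 0.0048/0.05666 ≈ 0.085
(Check: 0.102+0.757+0.057+0.085 = 1.001.)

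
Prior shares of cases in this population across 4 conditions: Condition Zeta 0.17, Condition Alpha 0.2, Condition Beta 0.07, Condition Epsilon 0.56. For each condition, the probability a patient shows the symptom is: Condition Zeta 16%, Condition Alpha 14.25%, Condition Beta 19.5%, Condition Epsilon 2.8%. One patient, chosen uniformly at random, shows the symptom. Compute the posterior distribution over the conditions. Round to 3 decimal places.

Condition Zeta 0.320, Condition Alpha 0.335, Condition Beta 0.161, Condition Epsilon 0.184

Compute prior × likelihood for every hypothesis:
  Condition Zeta: 0.17 × 0.16 = 0.0272
  Condition Alpha: 0.2 × 0.1425 = 0.0285
  Condition Beta: 0.07 × 0.195 = 0.01365
  Condition Epsilon: 0.56 × 0.028 = 0.01568
Total = 0.08503.
P(Condition Zeta | symptomatic) = 0.0272/0.08503 ≈ 0.320
P(Condition Alpha | symptomatic) = 0.0285/0.08503 ≈ 0.335
P(Condition Beta | symptomatic) = 0.01365/0.08503 ≈ 0.161
P(Condition Epsilon | symptomatic) = 0.01568/0.08503 ≈ 0.184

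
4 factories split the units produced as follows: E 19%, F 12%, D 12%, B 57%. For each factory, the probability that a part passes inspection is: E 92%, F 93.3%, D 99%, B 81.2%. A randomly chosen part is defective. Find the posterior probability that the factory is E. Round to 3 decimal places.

Taking complements, P(defective | each) = E 0.08, F 0.067, D 0.01, B 0.188.
Compute prior × likelihood for every hypothesis:
  E: 0.19 × 0.08 = 0.0152
  F: 0.12 × 0.067 = 0.00804
  D: 0.12 × 0.01 = 0.0012
  B: 0.57 × 0.188 = 0.10716
Normalizing constant = 0.1316.
P(E | evidence) = 0.0152 / 0.1316 ≈ 0.116.

0.116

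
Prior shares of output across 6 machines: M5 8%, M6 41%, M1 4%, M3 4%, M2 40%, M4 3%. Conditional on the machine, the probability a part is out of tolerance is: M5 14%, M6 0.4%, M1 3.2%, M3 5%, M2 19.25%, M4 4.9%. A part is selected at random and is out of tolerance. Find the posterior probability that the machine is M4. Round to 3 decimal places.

Prior × likelihood for each hypothesis:
  M5: 0.08 × 0.14 = 0.0112
  M6: 0.41 × 0.004 = 0.00164
  M1: 0.04 × 0.032 = 0.00128
  M3: 0.04 × 0.05 = 0.002
  M2: 0.4 × 0.1925 = 0.077
  M4: 0.03 × 0.049 = 0.00147
Normalizing constant = 0.09459.
P(M4 | evidence) = 0.00147 / 0.09459 ≈ 0.016.

0.016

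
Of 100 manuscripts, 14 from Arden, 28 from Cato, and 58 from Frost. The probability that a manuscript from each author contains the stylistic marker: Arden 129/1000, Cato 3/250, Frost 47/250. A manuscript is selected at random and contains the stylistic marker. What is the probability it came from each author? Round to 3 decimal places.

Arden 0.138, Cato 0.026, Frost 0.836

Compute prior × likelihood for every hypothesis:
  Arden: 0.14 × 0.129 = 0.01806
  Cato: 0.28 × 0.012 = 0.00336
  Frost: 0.58 × 0.188 = 0.10904
Total = 0.13046.
P(Arden | marker) = 0.01806/0.13046 ≈ 0.138
P(Cato | marker) = 0.00336/0.13046 ≈ 0.026
P(Frost | marker) = 0.10904/0.13046 ≈ 0.836
(Check: 0.138+0.026+0.836 = 1.000.)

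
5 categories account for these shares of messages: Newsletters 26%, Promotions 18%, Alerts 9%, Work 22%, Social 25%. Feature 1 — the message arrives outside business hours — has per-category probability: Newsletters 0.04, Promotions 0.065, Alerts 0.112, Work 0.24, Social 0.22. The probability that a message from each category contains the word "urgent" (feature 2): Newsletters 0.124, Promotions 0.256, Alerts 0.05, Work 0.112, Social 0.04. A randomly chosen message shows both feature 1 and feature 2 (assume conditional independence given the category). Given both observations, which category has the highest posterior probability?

Prior × likelihood for each hypothesis:
  Newsletters: 0.26 × 0.04 × 0.124 = 0.0012896
  Promotions: 0.18 × 0.065 × 0.256 = 0.0029952
  Alerts: 0.09 × 0.112 × 0.05 = 0.000504
  Work: 0.22 × 0.24 × 0.112 = 0.0059136
  Social: 0.25 × 0.22 × 0.04 = 0.0022
Sum = 0.0129024.
Largest term belongs to Work, so Work is most probable.

Work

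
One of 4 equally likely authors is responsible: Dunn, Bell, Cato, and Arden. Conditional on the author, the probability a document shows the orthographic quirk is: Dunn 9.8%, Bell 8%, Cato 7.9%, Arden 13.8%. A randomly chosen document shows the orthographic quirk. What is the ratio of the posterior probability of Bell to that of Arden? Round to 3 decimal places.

Since the prior is uniform, the posterior is proportional to the likelihood:
  Dunn: 0.098
  Bell: 0.08
  Cato: 0.079
  Arden: 0.138
Total = 0.395.
The ratio is 0.08 / 0.138 (the normalizer cancels) = 0.580.

0.580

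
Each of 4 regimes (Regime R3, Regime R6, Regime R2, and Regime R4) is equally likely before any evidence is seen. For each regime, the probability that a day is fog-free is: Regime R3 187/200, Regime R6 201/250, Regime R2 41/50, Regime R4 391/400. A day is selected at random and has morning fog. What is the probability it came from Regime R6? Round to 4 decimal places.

Taking complements, P(fog | each) = Regime R3 0.065, Regime R6 0.196, Regime R2 0.18, Regime R4 0.0225.
With a uniform prior (1/4 each), posterior ∝ likelihood:
  Regime R3: 0.065
  Regime R6: 0.196
  Regime R2: 0.18
  Regime R4: 0.0225
Normalizing constant = 0.4635.
P(Regime R6 | evidence) = 0.196 / 0.4635 ≈ 0.4229.

0.4229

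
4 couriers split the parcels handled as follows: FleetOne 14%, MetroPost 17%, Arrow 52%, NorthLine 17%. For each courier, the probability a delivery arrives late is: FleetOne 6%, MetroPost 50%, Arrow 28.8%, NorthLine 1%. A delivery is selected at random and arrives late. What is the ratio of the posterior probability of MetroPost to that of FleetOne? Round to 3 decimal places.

Compute prior × likelihood for every hypothesis:
  FleetOne: 0.14 × 0.06 = 0.0084
  MetroPost: 0.17 × 0.5 = 0.085
  Arrow: 0.52 × 0.288 = 0.14976
  NorthLine: 0.17 × 0.01 = 0.0017
Sum = 0.24486.
The ratio is 0.085 / 0.0084 (the normalizer cancels) = 10.119.

10.119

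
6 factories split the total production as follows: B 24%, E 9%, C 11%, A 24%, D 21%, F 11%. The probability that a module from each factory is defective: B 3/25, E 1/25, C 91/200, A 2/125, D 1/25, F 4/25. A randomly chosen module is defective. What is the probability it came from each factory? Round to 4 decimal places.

Compute prior × likelihood for every hypothesis:
  B: 0.24 × 0.12 = 0.0288
  E: 0.09 × 0.04 = 0.0036
  C: 0.11 × 0.455 = 0.05005
  A: 0.24 × 0.016 = 0.00384
  D: 0.21 × 0.04 = 0.0084
  F: 0.11 × 0.16 = 0.0176
Normalizing constant = 0.11229.
P(B | defective) = 0.0288/0.11229 ≈ 0.2565
P(E | defective) = 0.0036/0.11229 ≈ 0.0321
P(C | defective) = 0.05005/0.11229 ≈ 0.4457
P(A | defective) = 0.00384/0.11229 ≈ 0.0342
P(D | defective) = 0.0084/0.11229 ≈ 0.0748
P(F | defective) = 0.0176/0.11229 ≈ 0.1567
(Check: 0.2565+0.0321+0.4457+0.0342+0.0748+0.1567 = 1.0000.)

B 0.2565, E 0.0321, C 0.4457, A 0.0342, D 0.0748, F 0.1567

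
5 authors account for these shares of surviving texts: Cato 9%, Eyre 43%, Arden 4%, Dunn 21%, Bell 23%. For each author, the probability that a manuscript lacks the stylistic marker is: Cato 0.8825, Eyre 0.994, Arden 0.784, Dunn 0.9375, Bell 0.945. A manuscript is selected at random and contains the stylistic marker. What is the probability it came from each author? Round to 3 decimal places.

Cato 0.222, Eyre 0.054, Arden 0.182, Dunn 0.276, Bell 0.266

Taking complements, P(marker | each) = Cato 0.1175, Eyre 0.006, Arden 0.216, Dunn 0.0625, Bell 0.055.
By Bayes' rule, posterior ∝ prior × likelihood:
  Cato: 0.09 × 0.1175 = 0.010575
  Eyre: 0.43 × 0.006 = 0.00258
  Arden: 0.04 × 0.216 = 0.00864
  Dunn: 0.21 × 0.0625 = 0.013125
  Bell: 0.23 × 0.055 = 0.01265
Sum = 0.04757.
P(Cato | marker) = 0.010575/0.04757 ≈ 0.222
P(Eyre | marker) = 0.00258/0.04757 ≈ 0.054
P(Arden | marker) = 0.00864/0.04757 ≈ 0.182
P(Dunn | marker) = 0.013125/0.04757 ≈ 0.276
P(Bell | marker) = 0.01265/0.04757 ≈ 0.266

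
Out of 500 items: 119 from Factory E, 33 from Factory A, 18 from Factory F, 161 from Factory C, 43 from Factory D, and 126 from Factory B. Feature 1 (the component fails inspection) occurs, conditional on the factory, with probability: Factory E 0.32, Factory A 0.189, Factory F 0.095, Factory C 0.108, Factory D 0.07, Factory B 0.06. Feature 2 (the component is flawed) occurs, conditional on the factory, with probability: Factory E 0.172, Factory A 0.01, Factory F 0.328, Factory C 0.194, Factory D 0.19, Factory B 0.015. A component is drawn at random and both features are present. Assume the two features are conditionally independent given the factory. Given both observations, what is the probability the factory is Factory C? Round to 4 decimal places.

0.3003

Unnormalized posteriors (prior × likelihood):
  Factory E: 0.238 × 0.32 × 0.172 = 0.01309952
  Factory A: 0.066 × 0.189 × 0.01 = 0.00012474
  Factory F: 0.036 × 0.095 × 0.328 = 0.00112176
  Factory C: 0.322 × 0.108 × 0.194 = 0.006746544
  Factory D: 0.086 × 0.07 × 0.19 = 0.0011438
  Factory B: 0.252 × 0.06 × 0.015 = 0.0002268
Total = 0.022463164.
P(Factory C | evidence) = 0.006746544 / 0.022463164 ≈ 0.3003.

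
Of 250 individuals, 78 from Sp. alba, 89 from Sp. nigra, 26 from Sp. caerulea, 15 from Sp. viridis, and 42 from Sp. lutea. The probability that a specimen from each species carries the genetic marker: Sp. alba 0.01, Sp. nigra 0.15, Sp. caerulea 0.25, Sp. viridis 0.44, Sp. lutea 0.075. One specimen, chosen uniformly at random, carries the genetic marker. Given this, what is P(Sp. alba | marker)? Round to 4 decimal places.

0.0257

Prior × likelihood for each hypothesis:
  Sp. alba: 0.312 × 0.01 = 0.00312
  Sp. nigra: 0.356 × 0.15 = 0.0534
  Sp. caerulea: 0.104 × 0.25 = 0.026
  Sp. viridis: 0.06 × 0.44 = 0.0264
  Sp. lutea: 0.168 × 0.075 = 0.0126
Total = 0.12152.
P(Sp. alba | evidence) = 0.00312 / 0.12152 ≈ 0.0257.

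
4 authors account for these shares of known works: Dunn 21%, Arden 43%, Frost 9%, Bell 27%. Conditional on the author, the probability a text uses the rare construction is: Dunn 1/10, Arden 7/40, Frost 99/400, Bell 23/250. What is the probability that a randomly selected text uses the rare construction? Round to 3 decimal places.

0.143

Compute prior × likelihood for every hypothesis:
  Dunn: 0.21 × 0.1 = 0.021
  Arden: 0.43 × 0.175 = 0.07525
  Frost: 0.09 × 0.2475 = 0.022275
  Bell: 0.27 × 0.092 = 0.02484
P(rare-form) = 0.021 + 0.07525 + 0.022275 + 0.02484 = 0.143365 → 0.143.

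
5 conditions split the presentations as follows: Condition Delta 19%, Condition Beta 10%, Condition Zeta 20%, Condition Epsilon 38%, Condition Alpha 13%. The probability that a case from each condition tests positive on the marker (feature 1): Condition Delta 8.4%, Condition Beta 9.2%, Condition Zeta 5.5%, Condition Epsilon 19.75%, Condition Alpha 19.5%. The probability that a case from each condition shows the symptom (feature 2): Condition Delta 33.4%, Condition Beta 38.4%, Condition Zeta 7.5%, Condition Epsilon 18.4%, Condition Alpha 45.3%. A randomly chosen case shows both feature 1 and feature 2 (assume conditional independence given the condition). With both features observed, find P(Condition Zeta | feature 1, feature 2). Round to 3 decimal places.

Compute prior × likelihood for every hypothesis:
  Condition Delta: 0.19 × 0.084 × 0.334 = 0.00533064
  Condition Beta: 0.1 × 0.092 × 0.384 = 0.0035328
  Condition Zeta: 0.2 × 0.055 × 0.075 = 0.000825
  Condition Epsilon: 0.38 × 0.1975 × 0.184 = 0.0138092
  Condition Alpha: 0.13 × 0.195 × 0.453 = 0.01148355
Total = 0.03498119.
P(Condition Zeta | evidence) = 0.000825 / 0.03498119 ≈ 0.024.

0.024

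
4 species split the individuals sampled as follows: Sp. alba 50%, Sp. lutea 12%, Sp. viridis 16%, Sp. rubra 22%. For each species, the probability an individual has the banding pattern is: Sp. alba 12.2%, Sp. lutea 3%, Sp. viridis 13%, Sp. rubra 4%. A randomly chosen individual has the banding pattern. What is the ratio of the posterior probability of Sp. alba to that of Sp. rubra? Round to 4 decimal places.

Prior × likelihood for each hypothesis:
  Sp. alba: 0.5 × 0.122 = 0.061
  Sp. lutea: 0.12 × 0.03 = 0.0036
  Sp. viridis: 0.16 × 0.13 = 0.0208
  Sp. rubra: 0.22 × 0.04 = 0.0088
Normalizing constant = 0.0942.
The ratio is 0.061 / 0.0088 (the normalizer cancels) = 6.9318.

6.9318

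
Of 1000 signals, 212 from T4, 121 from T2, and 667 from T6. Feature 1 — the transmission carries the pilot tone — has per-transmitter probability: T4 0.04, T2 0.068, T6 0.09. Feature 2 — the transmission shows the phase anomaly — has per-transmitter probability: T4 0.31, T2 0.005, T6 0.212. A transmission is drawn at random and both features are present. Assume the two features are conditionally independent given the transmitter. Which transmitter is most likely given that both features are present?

Unnormalized posteriors (prior × likelihood):
  T4: 0.212 × 0.04 × 0.31 = 0.0026288
  T2: 0.121 × 0.068 × 0.005 = 0.00004114
  T6: 0.667 × 0.09 × 0.212 = 0.01272636
Normalizing constant = 0.0153963.
Largest term belongs to T6, so T6 is most probable.

T6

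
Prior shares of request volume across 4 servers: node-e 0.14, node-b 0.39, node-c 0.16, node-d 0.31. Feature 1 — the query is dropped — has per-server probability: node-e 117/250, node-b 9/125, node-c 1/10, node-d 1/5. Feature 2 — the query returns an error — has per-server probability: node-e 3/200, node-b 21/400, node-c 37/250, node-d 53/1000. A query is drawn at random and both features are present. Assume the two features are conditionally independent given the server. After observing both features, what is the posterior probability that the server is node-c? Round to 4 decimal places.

Prior × likelihood for each hypothesis:
  node-e: 0.14 × 0.468 × 0.015 = 0.0009828
  node-b: 0.39 × 0.072 × 0.0525 = 0.0014742
  node-c: 0.16 × 0.1 × 0.148 = 0.002368
  node-d: 0.31 × 0.2 × 0.053 = 0.003286
Total = 0.008111.
P(node-c | evidence) = 0.002368 / 0.008111 ≈ 0.2919.

0.2919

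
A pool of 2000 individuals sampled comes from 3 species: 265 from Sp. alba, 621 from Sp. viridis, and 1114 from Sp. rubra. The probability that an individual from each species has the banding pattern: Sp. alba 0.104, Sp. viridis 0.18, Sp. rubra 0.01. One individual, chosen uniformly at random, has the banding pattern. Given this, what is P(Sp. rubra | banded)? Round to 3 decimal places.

0.074

Unnormalized posteriors (prior × likelihood):
  Sp. alba: 0.1325 × 0.104 = 0.01378
  Sp. viridis: 0.3105 × 0.18 = 0.05589
  Sp. rubra: 0.557 × 0.01 = 0.00557
Total = 0.07524.
P(Sp. rubra | evidence) = 0.00557 / 0.07524 ≈ 0.074.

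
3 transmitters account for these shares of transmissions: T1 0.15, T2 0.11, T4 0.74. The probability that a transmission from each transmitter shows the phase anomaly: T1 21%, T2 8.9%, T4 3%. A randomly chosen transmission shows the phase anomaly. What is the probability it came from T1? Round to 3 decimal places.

0.496

Unnormalized posteriors (prior × likelihood):
  T1: 0.15 × 0.21 = 0.0315
  T2: 0.11 × 0.089 = 0.00979
  T4: 0.74 × 0.03 = 0.0222
Total = 0.06349.
P(T1 | evidence) = 0.0315 / 0.06349 ≈ 0.496.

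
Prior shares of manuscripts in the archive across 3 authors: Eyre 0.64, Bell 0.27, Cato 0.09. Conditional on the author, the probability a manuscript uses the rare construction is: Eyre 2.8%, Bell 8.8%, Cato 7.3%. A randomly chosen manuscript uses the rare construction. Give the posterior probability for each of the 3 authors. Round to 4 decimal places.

Eyre 0.3714, Bell 0.4924, Cato 0.1362

Compute prior × likelihood for every hypothesis:
  Eyre: 0.64 × 0.028 = 0.01792
  Bell: 0.27 × 0.088 = 0.02376
  Cato: 0.09 × 0.073 = 0.00657
Total = 0.04825.
P(Eyre | rare-form) = 0.01792/0.04825 ≈ 0.3714
P(Bell | rare-form) = 0.02376/0.04825 ≈ 0.4924
P(Cato | rare-form) = 0.00657/0.04825 ≈ 0.1362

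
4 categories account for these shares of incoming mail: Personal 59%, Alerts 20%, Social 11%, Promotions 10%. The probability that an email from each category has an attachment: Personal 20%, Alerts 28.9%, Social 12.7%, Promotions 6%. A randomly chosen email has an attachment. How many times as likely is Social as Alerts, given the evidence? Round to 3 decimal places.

0.242

Compute prior × likelihood for every hypothesis:
  Personal: 0.59 × 0.2 = 0.118
  Alerts: 0.2 × 0.289 = 0.0578
  Social: 0.11 × 0.127 = 0.01397
  Promotions: 0.1 × 0.06 = 0.006
Total = 0.19577.
The ratio is 0.01397 / 0.0578 (the normalizer cancels) = 0.242.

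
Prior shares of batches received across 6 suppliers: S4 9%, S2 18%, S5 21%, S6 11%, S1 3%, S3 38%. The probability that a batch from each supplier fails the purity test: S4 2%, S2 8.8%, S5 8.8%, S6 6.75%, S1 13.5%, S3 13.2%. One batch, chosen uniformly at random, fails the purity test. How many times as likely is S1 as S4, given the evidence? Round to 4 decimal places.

By Bayes' rule, posterior ∝ prior × likelihood:
  S4: 0.09 × 0.02 = 0.0018
  S2: 0.18 × 0.088 = 0.01584
  S5: 0.21 × 0.088 = 0.01848
  S6: 0.11 × 0.0675 = 0.007425
  S1: 0.03 × 0.135 = 0.00405
  S3: 0.38 × 0.132 = 0.05016
Normalizing constant = 0.097755.
The ratio is 0.00405 / 0.0018 (the normalizer cancels) = 2.2500.

2.2500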